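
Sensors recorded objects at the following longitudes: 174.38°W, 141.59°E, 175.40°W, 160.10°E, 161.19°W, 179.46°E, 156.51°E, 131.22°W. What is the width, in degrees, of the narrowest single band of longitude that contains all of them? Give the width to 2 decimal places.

87.19°

Sort the longitudes: -175.40°, -174.38°, -161.19°, -131.22°, +141.59°, +156.51°, +160.10°, +179.46°.
Eastward gaps between consecutive values (wrapping around): 1.02°, 13.19°, 29.97°, 272.81°, 14.92°, 3.59°, 19.36°, 5.14°.
Largest gap = 272.81° ⇒ minimal covering band is its complement: 360° − 272.81° = 87.19°.
Band runs from +141.59° eastward to -131.22°, crossing the antimeridian.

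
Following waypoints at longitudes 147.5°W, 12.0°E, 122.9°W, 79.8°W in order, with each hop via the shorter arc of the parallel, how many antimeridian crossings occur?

0

Leg 1: -147.5° → +12.0°, shortest Δλ = 159.5° (east) — does not cross 180°.
Leg 2: +12.0° → -122.9°, shortest Δλ = -134.9° (west) — does not cross 180°.
Leg 3: -122.9° → -79.8°, shortest Δλ = 43.1° (east) — does not cross 180°.
Total crossings: 0.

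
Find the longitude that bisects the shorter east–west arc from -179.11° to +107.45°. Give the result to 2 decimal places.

+144.17°

Signed shortest Δλ from -179.11° to +107.45° is -73.44°.
Midpoint longitude = -179.11° + (-73.44°)/2 = -179.11° − 36.72° = -215.83°.
Normalise into (−180°, 180°]: +144.17°.
(The naïve average (-179.11 + +107.45)/2 = -35.83° is on the wrong side of the globe.)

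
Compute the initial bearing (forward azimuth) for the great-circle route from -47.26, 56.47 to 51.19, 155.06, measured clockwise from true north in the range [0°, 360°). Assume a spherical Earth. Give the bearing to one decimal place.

53.4°

Δλ = 155.06 − 56.47 = 98.59°.
θ = atan2( sin Δλ · cos φ₂ , cos φ₁ · sin φ₂ − sin φ₁ · cos φ₂ · cos Δλ )
  = atan2(0.61971, 0.46009) = 53.409° → normalised to [0°, 360°): 53.409°.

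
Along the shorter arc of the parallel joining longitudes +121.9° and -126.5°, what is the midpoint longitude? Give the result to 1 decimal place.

Signed shortest Δλ from +121.9° to -126.5° is +111.6°.
Midpoint longitude = +121.9° + (+111.6°)/2 = +121.9° + 55.8° = +177.7°.
(The naïve average (+121.9 + -126.5)/2 = -2.3° is on the wrong side of the globe.)

+177.7°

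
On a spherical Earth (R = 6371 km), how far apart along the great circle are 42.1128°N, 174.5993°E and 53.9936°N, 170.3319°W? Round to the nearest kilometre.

1725 km

Δλ = -170.3319 − 174.5993 = -344.9312°; wrapped into (−180°, 180°]: 15.0688°.
Δφ = 53.9936 − 42.1128 = 11.8808°.
a = sin²(Δφ/2) + cos φ₁ · cos φ₂ · sin²(Δλ/2) = 0.018209.
c = 2·atan2(√a, √(1−a)) = 0.27071 rad → d = 6371·c ≈ 1724.67 km.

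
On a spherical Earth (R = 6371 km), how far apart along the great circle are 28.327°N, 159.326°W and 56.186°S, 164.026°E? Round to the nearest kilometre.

10015 km

Δλ = 164.026 − -159.326 = 323.352°; wrapped into (−180°, 180°]: -36.648°.
Δφ = -56.186 − 28.327 = -84.513°.
a = sin²(Δφ/2) + cos φ₁ · cos φ₂ · sin²(Δλ/2) = 0.500608.
c = 2·atan2(√a, √(1−a)) = 1.57201 rad → d = 6371·c ≈ 10015.30 km.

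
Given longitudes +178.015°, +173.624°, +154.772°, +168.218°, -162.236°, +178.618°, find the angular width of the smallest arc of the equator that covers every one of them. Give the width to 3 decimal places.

Sort the longitudes: -162.236°, +154.772°, +168.218°, +173.624°, +178.015°, +178.618°.
Eastward gaps between consecutive values (wrapping around): 317.008°, 13.446°, 5.406°, 4.391°, 0.603°, 19.146°.
Largest gap = 317.008° ⇒ minimal covering band is its complement: 360° − 317.008° = 42.992°.
Band runs from +154.772° eastward to -162.236°, crossing the antimeridian.

42.992°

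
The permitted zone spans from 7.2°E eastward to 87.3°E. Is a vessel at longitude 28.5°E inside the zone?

Yes

Band width going east from +7.2° to +87.3°: ((87.3 − 7.2) mod 360) = 80.1°.
Offset of +28.5° east of the west edge: ((28.5 − 7.2) mod 360) = 21.3°.
21.3° ≤ 80.1° ⇒ inside.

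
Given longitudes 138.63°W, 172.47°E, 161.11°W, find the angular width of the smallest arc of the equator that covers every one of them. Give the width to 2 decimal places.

Sort the longitudes: -161.11°, -138.63°, +172.47°.
Eastward gaps between consecutive values (wrapping around): 22.48°, 311.10°, 26.42°.
Largest gap = 311.10° ⇒ minimal covering band is its complement: 360° − 311.10° = 48.90°.
Band runs from +172.47° eastward to -138.63°, crossing the antimeridian.

48.90°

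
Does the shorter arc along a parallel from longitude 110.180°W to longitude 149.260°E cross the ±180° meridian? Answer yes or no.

Naïve |149.260 − -110.180| = 259.44° > 180°, so the shorter arc goes the other way round — across 180°.
Signed shortest Δλ = ((149.260 − -110.180 + 180) mod 360) − 180 = -100.56°.
Going west by 100.56° from -110.180° passes through 180° before reaching +149.260°.

Yes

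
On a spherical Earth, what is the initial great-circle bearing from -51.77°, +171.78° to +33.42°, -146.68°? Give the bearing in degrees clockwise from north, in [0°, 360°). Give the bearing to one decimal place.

33.6°

Δλ = -146.68 − 171.78 = -318.46°; wrapped into (−180°, 180°]: 41.54°.
θ = atan2( sin Δλ · cos φ₂ , cos φ₁ · sin φ₂ − sin φ₁ · cos φ₂ · cos Δλ )
  = atan2(0.55350, 0.83158) = 33.648° → normalised to [0°, 360°): 33.648°.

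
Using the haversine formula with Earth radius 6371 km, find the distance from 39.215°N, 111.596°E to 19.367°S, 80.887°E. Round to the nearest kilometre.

Δλ = 80.887 − 111.596 = -30.709°.
Δφ = -19.367 − 39.215 = -58.582°.
a = sin²(Δφ/2) + cos φ₁ · cos φ₂ · sin²(Δλ/2) = 0.290610.
c = 2·atan2(√a, √(1−a)) = 1.13869 rad → d = 6371·c ≈ 7254.63 km.

7255 km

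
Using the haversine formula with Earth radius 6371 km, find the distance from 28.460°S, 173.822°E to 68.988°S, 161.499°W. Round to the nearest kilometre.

Δλ = -161.499 − 173.822 = -335.321°; wrapped into (−180°, 180°]: 24.679°.
Δφ = -68.988 − -28.460 = -40.528°.
a = sin²(Δφ/2) + cos φ₁ · cos φ₂ · sin²(Δλ/2) = 0.134352.
c = 2·atan2(√a, √(1−a)) = 0.75058 rad → d = 6371·c ≈ 4781.92 km.

4782 km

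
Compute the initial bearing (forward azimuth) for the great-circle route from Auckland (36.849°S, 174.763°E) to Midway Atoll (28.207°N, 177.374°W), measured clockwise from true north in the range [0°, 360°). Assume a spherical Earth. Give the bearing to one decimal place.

Δλ = -177.374 − 174.763 = -352.137°; wrapped into (−180°, 180°]: 7.863°.
θ = atan2( sin Δλ · cos φ₂ , cos φ₁ · sin φ₂ − sin φ₁ · cos φ₂ · cos Δλ )
  = atan2(0.12056, 0.90175) = 7.615° → normalised to [0°, 360°): 7.615°.

7.6°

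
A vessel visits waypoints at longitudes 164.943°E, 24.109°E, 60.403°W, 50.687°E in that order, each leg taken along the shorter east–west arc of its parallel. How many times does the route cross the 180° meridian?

0

Leg 1: +164.943° → +24.109°, shortest Δλ = -140.834° (west) — does not cross 180°.
Leg 2: +24.109° → -60.403°, shortest Δλ = -84.512° (west) — does not cross 180°.
Leg 3: -60.403° → +50.687°, shortest Δλ = 111.09° (east) — does not cross 180°.
Total crossings: 0.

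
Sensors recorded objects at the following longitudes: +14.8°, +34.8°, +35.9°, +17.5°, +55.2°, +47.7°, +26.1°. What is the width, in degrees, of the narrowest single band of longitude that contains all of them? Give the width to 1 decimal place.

Sort the longitudes: +14.8°, +17.5°, +26.1°, +34.8°, +35.9°, +47.7°, +55.2°.
Eastward gaps between consecutive values (wrapping around): 2.7°, 8.6°, 8.7°, 1.1°, 11.8°, 7.5°, 319.6°.
Largest gap = 319.6° ⇒ minimal covering band is its complement: 360° − 319.6° = 40.4°.
Band runs from +14.8° eastward to +55.2°.

40.4°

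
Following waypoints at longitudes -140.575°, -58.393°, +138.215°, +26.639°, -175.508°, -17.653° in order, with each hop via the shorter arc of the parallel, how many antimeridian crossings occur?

2

Leg 1: -140.575° → -58.393°, shortest Δλ = 82.182° (east) — does not cross 180°.
Leg 2: -58.393° → +138.215°, shortest Δλ = -163.392° (west) — crosses 180°.
Leg 3: +138.215° → +26.639°, shortest Δλ = -111.576° (west) — does not cross 180°.
Leg 4: +26.639° → -175.508°, shortest Δλ = 157.853° (east) — crosses 180°.
Leg 5: -175.508° → -17.653°, shortest Δλ = 157.855° (east) — does not cross 180°.
Total crossings: 2.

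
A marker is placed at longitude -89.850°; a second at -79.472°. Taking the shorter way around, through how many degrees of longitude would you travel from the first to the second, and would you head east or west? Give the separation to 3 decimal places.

Raw difference: -79.472 − -89.850 = 10.378°.
Normalise into (−180°, 180°]: 10.378° stays 10.378°.
Positive ⇒ the second point lies to the east; separation 10.378°.

10.378° east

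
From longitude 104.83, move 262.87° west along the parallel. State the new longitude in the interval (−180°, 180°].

-158.04°

Start at +104.83°; shift −262.87° → -158.04°.
-158.04° already lies in (−180°, 180°].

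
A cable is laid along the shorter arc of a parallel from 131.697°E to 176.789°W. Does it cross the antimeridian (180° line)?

Naïve |-176.789 − 131.697| = 308.486° > 180°, so the shorter arc goes the other way round — across 180°.
Signed shortest Δλ = ((-176.789 − 131.697 + 180) mod 360) − 180 = 51.514°.
Going east by 51.514° from +131.697° passes through 180° before reaching -176.789°.

Yes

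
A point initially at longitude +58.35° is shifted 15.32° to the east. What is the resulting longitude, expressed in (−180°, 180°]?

Start at +58.35°; shift +15.32° → +73.67°.
+73.67° already lies in (−180°, 180°].

+73.67°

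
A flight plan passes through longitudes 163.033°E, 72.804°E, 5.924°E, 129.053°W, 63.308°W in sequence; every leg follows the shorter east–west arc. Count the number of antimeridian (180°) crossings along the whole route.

0

Leg 1: +163.033° → +72.804°, shortest Δλ = -90.229° (west) — does not cross 180°.
Leg 2: +72.804° → +5.924°, shortest Δλ = -66.88° (west) — does not cross 180°.
Leg 3: +5.924° → -129.053°, shortest Δλ = -134.977° (west) — does not cross 180°.
Leg 4: -129.053° → -63.308°, shortest Δλ = 65.745° (east) — does not cross 180°.
Total crossings: 0.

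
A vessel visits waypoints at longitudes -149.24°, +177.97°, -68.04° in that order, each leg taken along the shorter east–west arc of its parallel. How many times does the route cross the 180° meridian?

2

Leg 1: -149.24° → +177.97°, shortest Δλ = -32.79° (west) — crosses 180°.
Leg 2: +177.97° → -68.04°, shortest Δλ = 113.99° (east) — crosses 180°.
Total crossings: 2.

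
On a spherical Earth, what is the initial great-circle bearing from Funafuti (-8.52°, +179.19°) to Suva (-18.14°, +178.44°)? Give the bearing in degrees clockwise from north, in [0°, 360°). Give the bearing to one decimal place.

184.3°

Δλ = 178.44 − 179.19 = -0.75°.
θ = atan2( sin Δλ · cos φ₂ , cos φ₁ · sin φ₂ − sin φ₁ · cos φ₂ · cos Δλ )
  = atan2(-0.01244, -0.16712) = -175.743° → normalised to [0°, 360°): 184.257°.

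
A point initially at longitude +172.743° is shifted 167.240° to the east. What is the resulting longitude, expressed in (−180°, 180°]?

-20.017°

Start at +172.743°; shift +167.240° → +339.983°.
+339.983° lies outside (−180°, 180°]; subtract 360° → -20.017°.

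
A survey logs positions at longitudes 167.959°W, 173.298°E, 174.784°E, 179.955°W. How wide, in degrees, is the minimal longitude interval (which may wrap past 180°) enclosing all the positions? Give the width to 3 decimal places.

Sort the longitudes: -179.955°, -167.959°, +173.298°, +174.784°.
Eastward gaps between consecutive values (wrapping around): 11.996°, 341.257°, 1.486°, 5.261°.
Largest gap = 341.257° ⇒ minimal covering band is its complement: 360° − 341.257° = 18.743°.
Band runs from +173.298° eastward to -167.959°, crossing the antimeridian.

18.743°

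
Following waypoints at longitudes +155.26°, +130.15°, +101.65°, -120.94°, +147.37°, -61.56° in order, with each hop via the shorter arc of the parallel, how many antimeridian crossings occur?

3

Leg 1: +155.26° → +130.15°, shortest Δλ = -25.11° (west) — does not cross 180°.
Leg 2: +130.15° → +101.65°, shortest Δλ = -28.5° (west) — does not cross 180°.
Leg 3: +101.65° → -120.94°, shortest Δλ = 137.41° (east) — crosses 180°.
Leg 4: -120.94° → +147.37°, shortest Δλ = -91.69° (west) — crosses 180°.
Leg 5: +147.37° → -61.56°, shortest Δλ = 151.07° (east) — crosses 180°.
Total crossings: 3.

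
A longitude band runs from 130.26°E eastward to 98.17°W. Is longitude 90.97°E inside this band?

No

Band width going east from +130.26° to -98.17°: ((-98.17 − 130.26) mod 360) = 131.57°.
Offset of +90.97° east of the west edge: ((90.97 − 130.26) mod 360) = 320.71°.
320.71° > 131.57° ⇒ outside.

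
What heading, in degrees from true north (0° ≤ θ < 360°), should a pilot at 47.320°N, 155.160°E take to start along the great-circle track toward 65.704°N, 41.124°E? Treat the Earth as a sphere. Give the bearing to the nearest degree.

Δλ = 41.124 − 155.160 = -114.036°.
θ = atan2( sin Δλ · cos φ₂ , cos φ₁ · sin φ₂ − sin φ₁ · cos φ₂ · cos Δλ )
  = atan2(-0.37577, 0.74107) = -26.888° → normalised to [0°, 360°): 333.112°.

333°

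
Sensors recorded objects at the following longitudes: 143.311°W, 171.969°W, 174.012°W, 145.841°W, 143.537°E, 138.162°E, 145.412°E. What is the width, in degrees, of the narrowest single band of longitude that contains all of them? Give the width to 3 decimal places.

78.527°

Sort the longitudes: -174.012°, -171.969°, -145.841°, -143.311°, +138.162°, +143.537°, +145.412°.
Eastward gaps between consecutive values (wrapping around): 2.043°, 26.128°, 2.530°, 281.473°, 5.375°, 1.875°, 40.576°.
Largest gap = 281.473° ⇒ minimal covering band is its complement: 360° − 281.473° = 78.527°.
Band runs from +138.162° eastward to -143.311°, crossing the antimeridian.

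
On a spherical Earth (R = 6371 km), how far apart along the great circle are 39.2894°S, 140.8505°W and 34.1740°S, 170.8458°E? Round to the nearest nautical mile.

Δλ = 170.8458 − -140.8505 = 311.6963°; wrapped into (−180°, 180°]: -48.3037°.
Δφ = -34.1740 − -39.2894 = 5.1154°.
a = sin²(Δφ/2) + cos φ₁ · cos φ₂ · sin²(Δλ/2) = 0.109187.
c = 2·atan2(√a, √(1−a)) = 0.67353 rad → d = 6371·c ≈ 4291.05 km ≈ 2316.98 nmi.

2317 nmi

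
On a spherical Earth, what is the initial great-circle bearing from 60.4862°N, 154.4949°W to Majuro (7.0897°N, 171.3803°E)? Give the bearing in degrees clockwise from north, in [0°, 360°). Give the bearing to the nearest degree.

Δλ = 171.3803 − -154.4949 = 325.8752°; wrapped into (−180°, 180°]: -34.1248°.
θ = atan2( sin Δλ · cos φ₂ , cos φ₁ · sin φ₂ − sin φ₁ · cos φ₂ · cos Δλ )
  = atan2(-0.55671, -0.65409) = -139.598° → normalised to [0°, 360°): 220.402°.

220°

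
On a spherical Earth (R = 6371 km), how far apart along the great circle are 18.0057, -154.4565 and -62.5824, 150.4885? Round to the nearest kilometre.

10158 km

Δλ = 150.4885 − -154.4565 = 304.9450°; wrapped into (−180°, 180°]: -55.0550°.
Δφ = -62.5824 − 18.0057 = -80.5881°.
a = sin²(Δφ/2) + cos φ₁ · cos φ₂ · sin²(Δλ/2) = 0.511777.
c = 2·atan2(√a, √(1−a)) = 1.59435 rad → d = 6371·c ≈ 10157.62 km.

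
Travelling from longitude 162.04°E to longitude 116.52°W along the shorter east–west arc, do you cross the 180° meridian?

Naïve |-116.52 − 162.04| = 278.56° > 180°, so the shorter arc goes the other way round — across 180°.
Signed shortest Δλ = ((-116.52 − 162.04 + 180) mod 360) − 180 = 81.44°.
Going east by 81.44° from +162.04° passes through 180° before reaching -116.52°.

Yes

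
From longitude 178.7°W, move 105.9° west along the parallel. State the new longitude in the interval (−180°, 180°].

75.4°E

Start at -178.7°; shift −105.9° → -284.6°.
-284.6° lies outside (−180°, 180°]; add 360° → +75.4°.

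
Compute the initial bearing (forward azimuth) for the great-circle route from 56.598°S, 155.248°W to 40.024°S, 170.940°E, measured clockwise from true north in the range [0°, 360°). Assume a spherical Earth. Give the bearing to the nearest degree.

293°

Δλ = 170.940 − -155.248 = 326.188°; wrapped into (−180°, 180°]: -33.812°.
θ = atan2( sin Δλ · cos φ₂ , cos φ₁ · sin φ₂ − sin φ₁ · cos φ₂ · cos Δλ )
  = atan2(-0.42613, 0.17713) = -67.429° → normalised to [0°, 360°): 292.571°.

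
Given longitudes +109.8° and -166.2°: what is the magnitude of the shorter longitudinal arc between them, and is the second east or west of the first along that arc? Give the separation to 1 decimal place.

84.0° east

Raw difference: -166.2 − 109.8 = -276.0°.
Normalise into (−180°, 180°]: -276.0° + 360° = 84.0°.
Positive ⇒ the second point lies to the east; separation 84.0°.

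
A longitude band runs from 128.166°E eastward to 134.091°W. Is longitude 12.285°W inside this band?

No

Band width going east from +128.166° to -134.091°: ((-134.091 − 128.166) mod 360) = 97.743°.
Offset of -12.285° east of the west edge: ((-12.285 − 128.166) mod 360) = 219.549°.
219.549° > 97.743° ⇒ outside.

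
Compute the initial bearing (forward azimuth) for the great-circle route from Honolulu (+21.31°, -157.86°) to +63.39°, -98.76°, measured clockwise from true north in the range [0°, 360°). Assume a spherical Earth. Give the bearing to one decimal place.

27.2°

Δλ = -98.76 − -157.86 = 59.10°.
θ = atan2( sin Δλ · cos φ₂ , cos φ₁ · sin φ₂ − sin φ₁ · cos φ₂ · cos Δλ )
  = atan2(0.38434, 0.74935) = 27.153° → normalised to [0°, 360°): 27.153°.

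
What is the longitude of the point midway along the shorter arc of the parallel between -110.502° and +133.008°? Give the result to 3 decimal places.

-168.747°

Signed shortest Δλ from -110.502° to +133.008° is -116.490°.
Midpoint longitude = -110.502° + (-116.490°)/2 = -110.502° − 58.245° = -168.747°.
(The naïve average (-110.502 + +133.008)/2 = 11.253° is on the wrong side of the globe.)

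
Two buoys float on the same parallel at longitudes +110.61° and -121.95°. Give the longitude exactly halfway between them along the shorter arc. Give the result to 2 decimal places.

+174.33°

Signed shortest Δλ from +110.61° to -121.95° is +127.44°.
Midpoint longitude = +110.61° + (+127.44°)/2 = +110.61° + 63.72° = +174.33°.
(The naïve average (+110.61 + -121.95)/2 = -5.67° is on the wrong side of the globe.)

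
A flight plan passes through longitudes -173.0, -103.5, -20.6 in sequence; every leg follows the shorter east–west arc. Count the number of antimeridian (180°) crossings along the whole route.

Leg 1: -173.0° → -103.5°, shortest Δλ = 69.5° (east) — does not cross 180°.
Leg 2: -103.5° → -20.6°, shortest Δλ = 82.9° (east) — does not cross 180°.
Total crossings: 0.

0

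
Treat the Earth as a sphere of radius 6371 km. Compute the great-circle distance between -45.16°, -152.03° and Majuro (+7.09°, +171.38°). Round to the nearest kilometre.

Δλ = 171.38 − -152.03 = 323.41°; wrapped into (−180°, 180°]: -36.59°.
Δφ = 7.09 − -45.16 = 52.25°.
a = sin²(Δφ/2) + cos φ₁ · cos φ₂ · sin²(Δλ/2) = 0.262843.
c = 2·atan2(√a, √(1−a)) = 1.07661 rad → d = 6371·c ≈ 6859.09 km.

6859 km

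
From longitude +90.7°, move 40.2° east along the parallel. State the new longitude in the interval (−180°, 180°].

+130.9°

Start at +90.7°; shift +40.2° → +130.9°.
+130.9° already lies in (−180°, 180°].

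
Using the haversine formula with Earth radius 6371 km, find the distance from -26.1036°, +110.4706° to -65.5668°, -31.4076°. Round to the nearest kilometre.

9316 km

Δλ = -31.4076 − 110.4706 = -141.8782°.
Δφ = -65.5668 − -26.1036 = -39.4632°.
a = sin²(Δφ/2) + cos φ₁ · cos φ₂ · sin²(Δλ/2) = 0.445811.
c = 2·atan2(√a, √(1−a)) = 1.46220 rad → d = 6371·c ≈ 9315.71 km.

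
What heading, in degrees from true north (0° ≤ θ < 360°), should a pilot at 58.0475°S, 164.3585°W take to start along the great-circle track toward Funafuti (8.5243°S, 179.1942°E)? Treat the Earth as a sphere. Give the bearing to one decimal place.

Δλ = 179.1942 − -164.3585 = 343.5527°; wrapped into (−180°, 180°]: -16.4473°.
θ = atan2( sin Δλ · cos φ₂ , cos φ₁ · sin φ₂ − sin φ₁ · cos φ₂ · cos Δλ )
  = atan2(-0.28001, 0.72633) = -21.082° → normalised to [0°, 360°): 338.918°.

338.9°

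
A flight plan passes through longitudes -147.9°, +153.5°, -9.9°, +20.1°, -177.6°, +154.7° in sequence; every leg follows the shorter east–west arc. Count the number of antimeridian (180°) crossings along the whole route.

Leg 1: -147.9° → +153.5°, shortest Δλ = -58.6° (west) — crosses 180°.
Leg 2: +153.5° → -9.9°, shortest Δλ = -163.4° (west) — does not cross 180°.
Leg 3: -9.9° → +20.1°, shortest Δλ = 30.0° (east) — does not cross 180°.
Leg 4: +20.1° → -177.6°, shortest Δλ = 162.3° (east) — crosses 180°.
Leg 5: -177.6° → +154.7°, shortest Δλ = -27.7° (west) — crosses 180°.
Total crossings: 3.

3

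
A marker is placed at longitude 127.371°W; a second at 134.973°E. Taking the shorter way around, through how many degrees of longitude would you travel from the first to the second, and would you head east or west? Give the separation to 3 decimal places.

Raw difference: 134.973 − -127.371 = 262.344°.
Normalise into (−180°, 180°]: 262.344° − 360° = -97.656°.
Negative ⇒ the second point lies to the west; separation 97.656°.

97.656° west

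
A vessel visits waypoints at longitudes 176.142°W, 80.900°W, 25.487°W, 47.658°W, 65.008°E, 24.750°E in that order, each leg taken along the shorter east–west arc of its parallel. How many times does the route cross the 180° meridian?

0

Leg 1: -176.142° → -80.900°, shortest Δλ = 95.242° (east) — does not cross 180°.
Leg 2: -80.900° → -25.487°, shortest Δλ = 55.413° (east) — does not cross 180°.
Leg 3: -25.487° → -47.658°, shortest Δλ = -22.171° (west) — does not cross 180°.
Leg 4: -47.658° → +65.008°, shortest Δλ = 112.666° (east) — does not cross 180°.
Leg 5: +65.008° → +24.750°, shortest Δλ = -40.258° (west) — does not cross 180°.
Total crossings: 0.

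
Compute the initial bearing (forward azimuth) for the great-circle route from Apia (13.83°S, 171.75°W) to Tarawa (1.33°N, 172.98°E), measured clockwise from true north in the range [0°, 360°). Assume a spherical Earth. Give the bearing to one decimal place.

313.9°

Δλ = 172.98 − -171.75 = 344.73°; wrapped into (−180°, 180°]: -15.27°.
θ = atan2( sin Δλ · cos φ₂ , cos φ₁ · sin φ₂ − sin φ₁ · cos φ₂ · cos Δλ )
  = atan2(-0.26330, 0.25308) = -46.134° → normalised to [0°, 360°): 313.866°.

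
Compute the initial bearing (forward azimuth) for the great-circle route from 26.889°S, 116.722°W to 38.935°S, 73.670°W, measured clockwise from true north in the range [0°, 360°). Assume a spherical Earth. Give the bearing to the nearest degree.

120°

Δλ = -73.670 − -116.722 = 43.052°.
θ = atan2( sin Δλ · cos φ₂ , cos φ₁ · sin φ₂ − sin φ₁ · cos φ₂ · cos Δλ )
  = atan2(0.53101, -0.30342) = 119.744° → normalised to [0°, 360°): 119.744°.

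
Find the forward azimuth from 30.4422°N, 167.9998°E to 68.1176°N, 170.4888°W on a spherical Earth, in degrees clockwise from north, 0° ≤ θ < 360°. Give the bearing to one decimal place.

12.3°

Δλ = -170.4888 − 167.9998 = -338.4886°; wrapped into (−180°, 180°]: 21.5114°.
θ = atan2( sin Δλ · cos φ₂ , cos φ₁ · sin φ₂ − sin φ₁ · cos φ₂ · cos Δλ )
  = atan2(0.13667, 0.62434) = 12.347° → normalised to [0°, 360°): 12.347°.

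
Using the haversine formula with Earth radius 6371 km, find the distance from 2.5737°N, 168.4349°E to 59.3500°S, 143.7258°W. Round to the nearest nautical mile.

4344 nmi

Δλ = -143.7258 − 168.4349 = -312.1607°; wrapped into (−180°, 180°]: 47.8393°.
Δφ = -59.3500 − 2.5737 = -61.9237°.
a = sin²(Δφ/2) + cos φ₁ · cos φ₂ · sin²(Δλ/2) = 0.348399.
c = 2·atan2(√a, √(1−a)) = 1.26274 rad → d = 6371·c ≈ 8044.95 km ≈ 4343.92 nmi.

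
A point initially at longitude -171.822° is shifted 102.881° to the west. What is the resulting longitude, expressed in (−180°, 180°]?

Start at -171.822°; shift −102.881° → -274.703°.
-274.703° lies outside (−180°, 180°]; add 360° → +85.297°.

+85.297°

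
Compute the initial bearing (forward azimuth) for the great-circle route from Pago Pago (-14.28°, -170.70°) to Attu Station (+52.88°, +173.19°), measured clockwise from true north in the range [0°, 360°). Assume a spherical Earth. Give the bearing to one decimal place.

349.6°

Δλ = 173.19 − -170.70 = 343.89°; wrapped into (−180°, 180°]: -16.11°.
θ = atan2( sin Δλ · cos φ₂ , cos φ₁ · sin φ₂ − sin φ₁ · cos φ₂ · cos Δλ )
  = atan2(-0.16746, 0.91575) = -10.363° → normalised to [0°, 360°): 349.637°.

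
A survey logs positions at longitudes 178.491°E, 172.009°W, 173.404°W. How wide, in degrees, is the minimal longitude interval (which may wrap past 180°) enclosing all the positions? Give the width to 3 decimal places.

9.500°

Sort the longitudes: -173.404°, -172.009°, +178.491°.
Eastward gaps between consecutive values (wrapping around): 1.395°, 350.500°, 8.105°.
Largest gap = 350.500° ⇒ minimal covering band is its complement: 360° − 350.500° = 9.500°.
Band runs from +178.491° eastward to -172.009°, crossing the antimeridian.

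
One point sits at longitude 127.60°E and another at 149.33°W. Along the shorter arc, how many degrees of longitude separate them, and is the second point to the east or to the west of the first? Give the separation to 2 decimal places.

Raw difference: -149.33 − 127.60 = -276.93°.
Normalise into (−180°, 180°]: -276.93° + 360° = 83.07°.
Positive ⇒ the second point lies to the east; separation 83.07°.

83.07° east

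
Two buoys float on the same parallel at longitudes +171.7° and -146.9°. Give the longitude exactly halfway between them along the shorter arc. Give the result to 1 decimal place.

Signed shortest Δλ from +171.7° to -146.9° is +41.4°.
Midpoint longitude = +171.7° + (+41.4°)/2 = +171.7° + 20.7° = +192.4°.
Normalise into (−180°, 180°]: -167.6°.
(The naïve average (+171.7 + -146.9)/2 = 12.4° is on the wrong side of the globe.)

-167.6°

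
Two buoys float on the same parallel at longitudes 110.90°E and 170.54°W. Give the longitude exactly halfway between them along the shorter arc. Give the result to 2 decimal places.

Signed shortest Δλ from +110.90° to -170.54° is +78.56°.
Midpoint longitude = +110.90° + (+78.56°)/2 = +110.90° + 39.28° = +150.18°.
(The naïve average (+110.90 + -170.54)/2 = -29.82° is on the wrong side of the globe.)

150.18°E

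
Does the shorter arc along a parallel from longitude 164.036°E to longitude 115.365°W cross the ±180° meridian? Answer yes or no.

Yes

Naïve |-115.365 − 164.036| = 279.401° > 180°, so the shorter arc goes the other way round — across 180°.
Signed shortest Δλ = ((-115.365 − 164.036 + 180) mod 360) − 180 = 80.599°.
Going east by 80.599° from +164.036° passes through 180° before reaching -115.365°.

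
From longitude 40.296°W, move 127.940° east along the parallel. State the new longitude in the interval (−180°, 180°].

Start at -40.296°; shift +127.940° → +87.644°.
+87.644° already lies in (−180°, 180°].

87.644°E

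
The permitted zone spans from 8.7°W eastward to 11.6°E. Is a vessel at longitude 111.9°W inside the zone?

Band width going east from -8.7° to +11.6°: ((11.6 − -8.7) mod 360) = 20.3°.
Offset of -111.9° east of the west edge: ((-111.9 − -8.7) mod 360) = 256.8°.
256.8° > 20.3° ⇒ outside.

No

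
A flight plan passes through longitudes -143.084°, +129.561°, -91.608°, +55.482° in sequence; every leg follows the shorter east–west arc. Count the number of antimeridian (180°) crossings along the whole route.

2

Leg 1: -143.084° → +129.561°, shortest Δλ = -87.355° (west) — crosses 180°.
Leg 2: +129.561° → -91.608°, shortest Δλ = 138.831° (east) — crosses 180°.
Leg 3: -91.608° → +55.482°, shortest Δλ = 147.09° (east) — does not cross 180°.
Total crossings: 2.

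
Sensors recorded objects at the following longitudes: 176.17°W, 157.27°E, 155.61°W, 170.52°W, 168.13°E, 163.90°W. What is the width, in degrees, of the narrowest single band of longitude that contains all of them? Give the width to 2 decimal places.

Sort the longitudes: -176.17°, -170.52°, -163.90°, -155.61°, +157.27°, +168.13°.
Eastward gaps between consecutive values (wrapping around): 5.65°, 6.62°, 8.29°, 312.88°, 10.86°, 15.70°.
Largest gap = 312.88° ⇒ minimal covering band is its complement: 360° − 312.88° = 47.12°.
Band runs from +157.27° eastward to -155.61°, crossing the antimeridian.

47.12°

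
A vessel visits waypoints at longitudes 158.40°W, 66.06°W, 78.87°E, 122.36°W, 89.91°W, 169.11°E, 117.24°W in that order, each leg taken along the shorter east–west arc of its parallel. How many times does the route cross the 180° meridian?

3

Leg 1: -158.40° → -66.06°, shortest Δλ = 92.34° (east) — does not cross 180°.
Leg 2: -66.06° → +78.87°, shortest Δλ = 144.93° (east) — does not cross 180°.
Leg 3: +78.87° → -122.36°, shortest Δλ = 158.77° (east) — crosses 180°.
Leg 4: -122.36° → -89.91°, shortest Δλ = 32.45° (east) — does not cross 180°.
Leg 5: -89.91° → +169.11°, shortest Δλ = -100.98° (west) — crosses 180°.
Leg 6: +169.11° → -117.24°, shortest Δλ = 73.65° (east) — crosses 180°.
Total crossings: 3.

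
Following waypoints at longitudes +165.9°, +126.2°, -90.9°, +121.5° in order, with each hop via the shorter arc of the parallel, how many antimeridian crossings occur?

2

Leg 1: +165.9° → +126.2°, shortest Δλ = -39.7° (west) — does not cross 180°.
Leg 2: +126.2° → -90.9°, shortest Δλ = 142.9° (east) — crosses 180°.
Leg 3: -90.9° → +121.5°, shortest Δλ = -147.6° (west) — crosses 180°.
Total crossings: 2.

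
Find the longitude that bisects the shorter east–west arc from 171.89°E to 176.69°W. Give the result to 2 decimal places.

Signed shortest Δλ from +171.89° to -176.69° is +11.42°.
Midpoint longitude = +171.89° + (+11.42°)/2 = +171.89° + 5.71° = +177.60°.
(The naïve average (+171.89 + -176.69)/2 = -2.4° is on the wrong side of the globe.)

177.60°E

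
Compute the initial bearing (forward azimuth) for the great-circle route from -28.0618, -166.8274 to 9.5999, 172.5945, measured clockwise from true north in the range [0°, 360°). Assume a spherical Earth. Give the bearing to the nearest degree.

Δλ = 172.5945 − -166.8274 = 339.4219°; wrapped into (−180°, 180°]: -20.5781°.
θ = atan2( sin Δλ · cos φ₂ , cos φ₁ · sin φ₂ − sin φ₁ · cos φ₂ · cos Δλ )
  = atan2(-0.34656, 0.58140) = -30.798° → normalised to [0°, 360°): 329.202°.

329°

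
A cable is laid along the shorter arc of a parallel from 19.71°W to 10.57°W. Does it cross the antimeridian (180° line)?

Signed shortest Δλ = ((-10.57 − -19.71 + 180) mod 360) − 180 = 9.14°.
Going east by 9.14° from -19.71° reaches -10.57° without touching 180°.

No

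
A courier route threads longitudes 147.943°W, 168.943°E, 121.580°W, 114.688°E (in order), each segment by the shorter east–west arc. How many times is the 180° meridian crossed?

Leg 1: -147.943° → +168.943°, shortest Δλ = -43.114° (west) — crosses 180°.
Leg 2: +168.943° → -121.580°, shortest Δλ = 69.477° (east) — crosses 180°.
Leg 3: -121.580° → +114.688°, shortest Δλ = -123.732° (west) — crosses 180°.
Total crossings: 3.

3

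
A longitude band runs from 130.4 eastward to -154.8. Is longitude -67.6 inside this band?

No

Band width going east from +130.4° to -154.8°: ((-154.8 − 130.4) mod 360) = 74.8°.
Offset of -67.6° east of the west edge: ((-67.6 − 130.4) mod 360) = 162.0°.
162.0° > 74.8° ⇒ outside.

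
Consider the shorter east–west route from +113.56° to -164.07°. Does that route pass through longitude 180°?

Yes

Naïve |-164.07 − 113.56| = 277.63° > 180°, so the shorter arc goes the other way round — across 180°.
Signed shortest Δλ = ((-164.07 − 113.56 + 180) mod 360) − 180 = 82.37°.
Going east by 82.37° from +113.56° passes through 180° before reaching -164.07°.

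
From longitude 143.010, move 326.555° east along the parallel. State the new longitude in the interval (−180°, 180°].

Start at +143.010°; shift +326.555° → +469.565°.
+469.565° lies outside (−180°, 180°]; subtract 360° → +109.565°.

+109.565°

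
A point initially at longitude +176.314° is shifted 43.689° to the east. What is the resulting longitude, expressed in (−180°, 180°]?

Start at +176.314°; shift +43.689° → +220.003°.
+220.003° lies outside (−180°, 180°]; subtract 360° → -139.997°.

-139.997°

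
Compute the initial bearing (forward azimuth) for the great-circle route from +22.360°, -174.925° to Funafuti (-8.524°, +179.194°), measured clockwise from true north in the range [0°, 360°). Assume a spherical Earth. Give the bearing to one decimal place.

191.2°

Δλ = 179.194 − -174.925 = 354.119°; wrapped into (−180°, 180°]: -5.881°.
θ = atan2( sin Δλ · cos φ₂ , cos φ₁ · sin φ₂ − sin φ₁ · cos φ₂ · cos Δλ )
  = atan2(-0.10133, -0.51132) = -168.791° → normalised to [0°, 360°): 191.209°.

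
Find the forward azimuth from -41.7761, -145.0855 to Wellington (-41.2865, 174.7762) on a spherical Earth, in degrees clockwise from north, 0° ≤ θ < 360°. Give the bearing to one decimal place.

257.3°

Δλ = 174.7762 − -145.0855 = 319.8617°; wrapped into (−180°, 180°]: -40.1383°.
θ = atan2( sin Δλ · cos φ₂ , cos φ₁ · sin φ₂ − sin φ₁ · cos φ₂ · cos Δλ )
  = atan2(-0.48439, -0.10935) = -102.722° → normalised to [0°, 360°): 257.278°.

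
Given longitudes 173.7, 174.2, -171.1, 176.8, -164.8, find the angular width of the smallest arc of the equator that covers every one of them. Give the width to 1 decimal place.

Sort the longitudes: -171.1°, -164.8°, +173.7°, +174.2°, +176.8°.
Eastward gaps between consecutive values (wrapping around): 6.3°, 338.5°, 0.5°, 2.6°, 12.1°.
Largest gap = 338.5° ⇒ minimal covering band is its complement: 360° − 338.5° = 21.5°.
Band runs from +173.7° eastward to -164.8°, crossing the antimeridian.

21.5°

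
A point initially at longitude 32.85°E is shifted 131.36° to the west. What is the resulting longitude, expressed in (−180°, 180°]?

Start at +32.85°; shift −131.36° → -98.51°.
-98.51° already lies in (−180°, 180°].

98.51°W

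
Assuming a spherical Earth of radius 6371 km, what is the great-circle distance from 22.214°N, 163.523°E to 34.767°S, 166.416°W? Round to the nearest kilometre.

Δλ = -166.416 − 163.523 = -329.939°; wrapped into (−180°, 180°]: 30.061°.
Δφ = -34.767 − 22.214 = -56.981°.
a = sin²(Δφ/2) + cos φ₁ · cos φ₂ · sin²(Δλ/2) = 0.278688.
c = 2·atan2(√a, √(1−a)) = 1.11227 rad → d = 6371·c ≈ 7086.30 km.

7086 km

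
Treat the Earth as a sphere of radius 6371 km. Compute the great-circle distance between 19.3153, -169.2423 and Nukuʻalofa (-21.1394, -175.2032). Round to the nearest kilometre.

4545 km

Δλ = -175.2032 − -169.2423 = -5.9609°.
Δφ = -21.1394 − 19.3153 = -40.4547°.
a = sin²(Δφ/2) + cos φ₁ · cos φ₂ · sin²(Δλ/2) = 0.121920.
c = 2·atan2(√a, √(1−a)) = 0.71337 rad → d = 6371·c ≈ 4544.89 km.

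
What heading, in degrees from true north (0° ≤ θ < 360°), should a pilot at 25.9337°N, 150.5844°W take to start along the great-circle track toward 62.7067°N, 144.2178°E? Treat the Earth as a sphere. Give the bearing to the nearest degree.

330°

Δλ = 144.2178 − -150.5844 = 294.8022°; wrapped into (−180°, 180°]: -65.1978°.
θ = atan2( sin Δλ · cos φ₂ , cos φ₁ · sin φ₂ − sin φ₁ · cos φ₂ · cos Δλ )
  = atan2(-0.41625, 0.71506) = -30.204° → normalised to [0°, 360°): 329.796°.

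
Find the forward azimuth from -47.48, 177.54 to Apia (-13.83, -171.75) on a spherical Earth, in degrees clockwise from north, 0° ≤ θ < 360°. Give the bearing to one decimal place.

Δλ = -171.75 − 177.54 = -349.29°; wrapped into (−180°, 180°]: 10.71°.
θ = atan2( sin Δλ · cos φ₂ , cos φ₁ · sin φ₂ − sin φ₁ · cos φ₂ · cos Δλ )
  = atan2(0.18045, 0.54165) = 18.425° → normalised to [0°, 360°): 18.425°.

18.4°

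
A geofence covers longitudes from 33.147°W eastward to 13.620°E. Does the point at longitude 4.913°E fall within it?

Yes

Band width going east from -33.147° to +13.620°: ((13.620 − -33.147) mod 360) = 46.767°.
Offset of +4.913° east of the west edge: ((4.913 − -33.147) mod 360) = 38.060°.
38.060° ≤ 46.767° ⇒ inside.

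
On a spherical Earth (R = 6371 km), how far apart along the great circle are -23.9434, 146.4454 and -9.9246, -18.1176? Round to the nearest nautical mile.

8581 nmi

Δλ = -18.1176 − 146.4454 = -164.5630°.
Δφ = -9.9246 − -23.9434 = 14.0188°.
a = sin²(Δφ/2) + cos φ₁ · cos φ₂ · sin²(Δλ/2) = 0.898923.
c = 2·atan2(√a, √(1−a)) = 2.49451 rad → d = 6371·c ≈ 15892.52 km ≈ 8581.27 nmi.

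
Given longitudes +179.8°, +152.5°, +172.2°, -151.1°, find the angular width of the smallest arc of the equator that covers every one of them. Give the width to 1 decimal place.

56.4°

Sort the longitudes: -151.1°, +152.5°, +172.2°, +179.8°.
Eastward gaps between consecutive values (wrapping around): 303.6°, 19.7°, 7.6°, 29.1°.
Largest gap = 303.6° ⇒ minimal covering band is its complement: 360° − 303.6° = 56.4°.
Band runs from +152.5° eastward to -151.1°, crossing the antimeridian.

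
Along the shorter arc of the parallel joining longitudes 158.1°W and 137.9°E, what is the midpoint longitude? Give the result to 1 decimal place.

Signed shortest Δλ from -158.1° to +137.9° is -64.0°.
Midpoint longitude = -158.1° + (-64.0°)/2 = -158.1° − 32.0° = -190.1°.
Normalise into (−180°, 180°]: +169.9°.
(The naïve average (-158.1 + +137.9)/2 = -10.1° is on the wrong side of the globe.)

169.9°E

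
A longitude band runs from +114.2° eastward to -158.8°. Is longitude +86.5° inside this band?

No

Band width going east from +114.2° to -158.8°: ((-158.8 − 114.2) mod 360) = 87.0°.
Offset of +86.5° east of the west edge: ((86.5 − 114.2) mod 360) = 332.3°.
332.3° > 87.0° ⇒ outside.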